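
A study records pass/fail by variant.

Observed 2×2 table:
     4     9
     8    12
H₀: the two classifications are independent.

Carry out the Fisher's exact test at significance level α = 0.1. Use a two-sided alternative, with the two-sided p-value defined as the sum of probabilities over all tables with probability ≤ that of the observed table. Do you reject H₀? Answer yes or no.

reject H₀: no

Margins: r₁=13, r₂=20, c₁=12, c₂=21, n=33
p_obs = C(13,4)·C(20,8)/C(33,12); sum pmf over tables with pmf ≤ p_obs
p-value (two-sided) = 0.71882
At α=0.1: p ≥ α → fail to reject H₀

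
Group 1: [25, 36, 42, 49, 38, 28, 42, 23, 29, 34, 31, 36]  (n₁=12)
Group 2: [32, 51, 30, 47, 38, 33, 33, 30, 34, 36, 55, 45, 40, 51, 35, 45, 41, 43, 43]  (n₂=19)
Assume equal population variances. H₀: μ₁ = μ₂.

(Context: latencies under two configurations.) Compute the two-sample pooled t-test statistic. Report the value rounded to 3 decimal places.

test statistic = -2.030

x̄₁=34.417, s₁=7.669, n₁=12
x̄₂=40.105, s₂=7.556, n₂=19
s_p² = [11·7.669² + 18·7.556²]/29 = 57.7485
SE = √(s_p²·(1/12+1/19)) = 2.8021
t = (34.417−40.105)/2.8021 = -2.0301
df = 29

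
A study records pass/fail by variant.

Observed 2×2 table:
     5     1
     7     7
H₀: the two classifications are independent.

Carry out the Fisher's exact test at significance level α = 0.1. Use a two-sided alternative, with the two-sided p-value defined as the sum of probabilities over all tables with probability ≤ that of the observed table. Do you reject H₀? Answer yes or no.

reject H₀: no

Margins: r₁=6, r₂=14, c₁=12, c₂=8, n=20
p_obs = C(6,5)·C(14,7)/C(20,12); sum pmf over tables with pmf ≤ p_obs
p-value (two-sided) = 0.32456
At α=0.1: p ≥ α → fail to reject H₀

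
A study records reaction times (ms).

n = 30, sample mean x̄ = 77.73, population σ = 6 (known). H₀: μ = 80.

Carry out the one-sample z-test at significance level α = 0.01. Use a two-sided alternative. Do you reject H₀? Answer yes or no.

reject H₀: no

SE = σ/√n = 6/√30 = 1.0954
z = (x̄−μ₀)/SE = (77.73−80)/1.0954 = -2.0722
p-value (two-sided) = 0.03825
At α=0.01: p ≥ α → fail to reject H₀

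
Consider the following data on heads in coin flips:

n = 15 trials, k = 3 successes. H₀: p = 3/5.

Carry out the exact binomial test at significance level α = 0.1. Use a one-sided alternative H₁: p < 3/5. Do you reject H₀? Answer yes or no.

reject H₀: yes

Exact binomial: n=15, k=3, p₀=3/5=0.6000
P(X≤3) from Σ C(n,i)·p₀^i·(1−p₀)^(n−i)
p-value (one-sided, H₁ less) = 0.00193
At α=0.1: p < α → reject H₀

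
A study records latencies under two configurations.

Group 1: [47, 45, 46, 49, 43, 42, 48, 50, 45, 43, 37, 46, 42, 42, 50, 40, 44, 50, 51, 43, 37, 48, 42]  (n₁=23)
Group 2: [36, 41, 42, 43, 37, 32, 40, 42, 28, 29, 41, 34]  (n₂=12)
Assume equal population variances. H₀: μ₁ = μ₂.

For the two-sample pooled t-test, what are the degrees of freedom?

df = n₁ + n₂ − 2 = 23 + 12 − 2 = 33

degrees of freedom = 33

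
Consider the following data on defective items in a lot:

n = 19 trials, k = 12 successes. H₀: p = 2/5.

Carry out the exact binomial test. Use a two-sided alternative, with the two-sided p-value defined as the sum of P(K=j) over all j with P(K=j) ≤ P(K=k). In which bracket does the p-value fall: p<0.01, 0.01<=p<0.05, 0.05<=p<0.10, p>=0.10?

p-value bracket: 0.05<=p<0.10

Exact binomial: n=19, k=12, p₀=2/5=0.4000
P(X=j) = C(n,j)·p₀^j·(1−p₀)^(n−j); p = Σ P(X=j) over j with P(X=j) ≤ P(X=12)
p-value (two-sided) = 0.05819
→ bracket: 0.05<=p<0.10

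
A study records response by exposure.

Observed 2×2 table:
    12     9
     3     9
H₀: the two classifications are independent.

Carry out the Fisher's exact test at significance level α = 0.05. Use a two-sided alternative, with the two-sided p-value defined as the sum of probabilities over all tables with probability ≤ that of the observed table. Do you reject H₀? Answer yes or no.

Margins: r₁=21, r₂=12, c₁=15, c₂=18, n=33
p_obs = C(21,12)·C(12,3)/C(33,15); sum pmf over tables with pmf ≤ p_obs
p-value (two-sided) = 0.14507
At α=0.05: p ≥ α → fail to reject H₀

reject H₀: no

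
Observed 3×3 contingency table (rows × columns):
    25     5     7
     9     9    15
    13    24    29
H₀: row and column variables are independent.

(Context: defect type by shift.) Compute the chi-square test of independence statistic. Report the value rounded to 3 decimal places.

Row totals [37, 33, 66], col totals [47, 38, 51], n=136
χ² = (25−12.79)²/12.79 + (5−10.34)²/10.34 + (7−13.88)²/13.88 + (9−11.40)²/11.40 + (9−9.22)²/9.22 + (15−12.38)²/12.38 + (13−22.81)²/22.81 + (24−18.44)²/18.44 + (29−24.75)²/24.75 = 25.5211
df = 4

test statistic = 25.521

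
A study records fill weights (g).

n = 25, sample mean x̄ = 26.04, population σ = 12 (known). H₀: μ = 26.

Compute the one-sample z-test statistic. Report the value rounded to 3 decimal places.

test statistic = 0.017

SE = σ/√n = 12/√25 = 2.4000
z = (x̄−μ₀)/SE = (26.04−26)/2.4000 = 0.0167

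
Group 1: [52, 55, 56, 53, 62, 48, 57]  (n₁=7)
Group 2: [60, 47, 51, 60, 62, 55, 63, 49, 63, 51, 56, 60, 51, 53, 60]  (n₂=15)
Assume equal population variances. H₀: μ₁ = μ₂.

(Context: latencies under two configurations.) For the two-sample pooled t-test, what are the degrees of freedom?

degrees of freedom = 20

df = n₁ + n₂ − 2 = 7 + 15 − 2 = 20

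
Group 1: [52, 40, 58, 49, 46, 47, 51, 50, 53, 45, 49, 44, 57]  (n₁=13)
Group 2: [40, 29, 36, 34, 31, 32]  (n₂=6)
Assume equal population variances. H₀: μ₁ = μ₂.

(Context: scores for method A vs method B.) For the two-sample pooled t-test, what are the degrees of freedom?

degrees of freedom = 17

df = n₁ + n₂ − 2 = 13 + 6 − 2 = 17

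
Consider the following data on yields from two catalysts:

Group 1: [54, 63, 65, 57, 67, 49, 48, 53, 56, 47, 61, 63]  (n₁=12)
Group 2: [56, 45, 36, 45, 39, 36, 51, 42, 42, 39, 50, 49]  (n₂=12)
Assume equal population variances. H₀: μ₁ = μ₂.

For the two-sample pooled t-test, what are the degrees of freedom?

degrees of freedom = 22

df = n₁ + n₂ − 2 = 12 + 12 − 2 = 22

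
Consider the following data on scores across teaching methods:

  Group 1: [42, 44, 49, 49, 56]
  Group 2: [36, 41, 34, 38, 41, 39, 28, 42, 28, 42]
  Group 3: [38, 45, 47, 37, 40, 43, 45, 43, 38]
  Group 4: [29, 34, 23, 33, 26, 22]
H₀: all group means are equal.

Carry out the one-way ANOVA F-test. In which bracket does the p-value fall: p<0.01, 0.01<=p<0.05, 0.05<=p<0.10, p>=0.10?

Group means [48.00, 36.90, 41.78, 27.83], grand mean 38.400
SSB = Σnᵢ(x̄ᵢ−x̄)² = 1255.911; SSW = ΣΣ(x−x̄ᵢ)² = 609.289
MSB = 1255.911/3 = 418.6370; MSW = 609.289/26 = 23.4342
F = MSB/MSW = 17.8644
df = (3, 26)
p-value (upper-tail) = 0.00000
→ bracket: p<0.01

p-value bracket: p<0.01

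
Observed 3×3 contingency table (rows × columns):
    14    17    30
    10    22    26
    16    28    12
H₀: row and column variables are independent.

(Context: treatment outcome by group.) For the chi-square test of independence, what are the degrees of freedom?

degrees of freedom = 4

df = (r−1)(c−1) = (3−1)·(3−1) = 4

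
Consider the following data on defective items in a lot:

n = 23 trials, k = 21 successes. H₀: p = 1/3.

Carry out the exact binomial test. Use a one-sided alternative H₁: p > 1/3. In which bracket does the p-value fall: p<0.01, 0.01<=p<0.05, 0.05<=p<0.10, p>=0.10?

p-value bracket: p<0.01

Exact binomial: n=23, k=21, p₀=1/3=0.3333
P(X≥21) from Σ C(n,i)·p₀^i·(1−p₀)^(n−i)
p-value (one-sided, H₁ greater) = 0.00000
→ bracket: p<0.01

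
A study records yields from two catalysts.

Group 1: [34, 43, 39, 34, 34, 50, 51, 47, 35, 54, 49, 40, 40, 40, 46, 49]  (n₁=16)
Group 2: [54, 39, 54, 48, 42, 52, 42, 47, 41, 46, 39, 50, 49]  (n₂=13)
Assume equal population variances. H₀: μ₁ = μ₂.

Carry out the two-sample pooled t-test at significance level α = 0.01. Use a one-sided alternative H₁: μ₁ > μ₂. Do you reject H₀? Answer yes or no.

x̄₁=42.812, s₁=6.735, n₁=16
x̄₂=46.385, s₂=5.378, n₂=13
s_p² = [15·6.735² + 12·5.378²]/27 = 38.0561
SE = √(s_p²·(1/16+1/13)) = 2.3035
t = (42.812−46.385)/2.3035 = -1.5508
df = 27
p-value (one-sided, H₁ greater) = 0.93370
At α=0.01: p ≥ α → fail to reject H₀

reject H₀: no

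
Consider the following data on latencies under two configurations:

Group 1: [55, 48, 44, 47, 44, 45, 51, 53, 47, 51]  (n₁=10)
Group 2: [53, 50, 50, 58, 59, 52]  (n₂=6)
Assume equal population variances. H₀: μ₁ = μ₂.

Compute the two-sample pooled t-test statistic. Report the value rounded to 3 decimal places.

x̄₁=48.500, s₁=3.837, n₁=10
x̄₂=53.667, s₂=3.933, n₂=6
s_p² = [9·3.837² + 5·3.933²]/14 = 14.9881
SE = √(s_p²·(1/10+1/6)) = 1.9992
t = (48.500−53.667)/1.9992 = -2.5844
df = 14

test statistic = -2.584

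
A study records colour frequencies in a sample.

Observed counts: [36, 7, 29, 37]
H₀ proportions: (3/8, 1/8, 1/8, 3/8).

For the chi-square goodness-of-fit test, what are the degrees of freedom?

degrees of freedom = 3

df = k − 1 = 4 − 1 = 3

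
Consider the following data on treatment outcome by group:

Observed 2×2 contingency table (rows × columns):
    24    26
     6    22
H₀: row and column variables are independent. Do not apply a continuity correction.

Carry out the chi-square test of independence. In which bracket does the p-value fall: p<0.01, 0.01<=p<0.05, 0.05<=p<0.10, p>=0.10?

p-value bracket: 0.01<=p<0.05

Row totals [50, 28], col totals [30, 48], n=78
χ² = (24−19.23)²/19.23 + (26−30.77)²/30.77 + (6−10.77)²/10.77 + (22−17.23)²/17.23 = 5.3541
df = 1
p-value (upper-tail) = 0.02067
→ bracket: 0.01<=p<0.05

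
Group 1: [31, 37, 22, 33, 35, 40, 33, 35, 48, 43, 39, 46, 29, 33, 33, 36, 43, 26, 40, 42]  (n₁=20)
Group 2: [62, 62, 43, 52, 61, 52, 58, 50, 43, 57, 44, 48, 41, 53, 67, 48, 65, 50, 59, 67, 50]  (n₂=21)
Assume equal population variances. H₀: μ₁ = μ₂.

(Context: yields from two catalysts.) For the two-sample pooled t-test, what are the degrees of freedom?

df = n₁ + n₂ − 2 = 20 + 21 − 2 = 39

degrees of freedom = 39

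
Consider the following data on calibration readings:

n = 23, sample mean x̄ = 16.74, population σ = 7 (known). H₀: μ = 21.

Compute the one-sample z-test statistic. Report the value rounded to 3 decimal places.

test statistic = -2.919

SE = σ/√n = 7/√23 = 1.4596
z = (x̄−μ₀)/SE = (16.74−21)/1.4596 = -2.9186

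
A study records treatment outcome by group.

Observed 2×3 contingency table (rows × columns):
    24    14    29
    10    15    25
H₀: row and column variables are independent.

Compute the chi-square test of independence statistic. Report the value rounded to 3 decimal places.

Row totals [67, 50], col totals [34, 29, 54], n=117
χ² = (24−19.47)²/19.47 + (14−16.61)²/16.61 + (29−30.92)²/30.92 + (10−14.53)²/14.53 + (15−12.39)²/12.39 + (25−23.08)²/23.08 = 3.7036
df = 2

test statistic = 3.704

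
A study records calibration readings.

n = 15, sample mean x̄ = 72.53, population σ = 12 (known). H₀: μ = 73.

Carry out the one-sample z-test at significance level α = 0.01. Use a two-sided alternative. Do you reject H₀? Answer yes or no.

reject H₀: no

SE = σ/√n = 12/√15 = 3.0984
z = (x̄−μ₀)/SE = (72.53−73)/3.0984 = -0.1517
p-value (two-sided) = 0.87943
At α=0.01: p ≥ α → fail to reject H₀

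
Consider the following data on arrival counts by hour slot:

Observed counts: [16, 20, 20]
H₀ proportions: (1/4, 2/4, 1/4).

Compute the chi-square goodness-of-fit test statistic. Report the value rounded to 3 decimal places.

test statistic = 5.143

n = 56; E_i = n·p_i = [14.00, 28.00, 14.00]
χ² = (16−14.00)²/14.00 + (20−28.00)²/28.00 + (20−14.00)²/14.00 = 5.1429
df = 2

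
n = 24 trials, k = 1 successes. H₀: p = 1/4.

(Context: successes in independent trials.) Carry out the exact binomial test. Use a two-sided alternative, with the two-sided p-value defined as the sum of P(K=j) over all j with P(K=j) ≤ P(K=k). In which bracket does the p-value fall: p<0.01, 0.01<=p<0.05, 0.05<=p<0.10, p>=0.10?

p-value bracket: 0.01<=p<0.05

Exact binomial: n=24, k=1, p₀=1/4=0.2500
P(X=j) = C(n,j)·p₀^j·(1−p₀)^(n−j); p = Σ P(X=j) over j with P(X=j) ≤ P(X=1)
p-value (two-sided) = 0.01623
→ bracket: 0.01<=p<0.05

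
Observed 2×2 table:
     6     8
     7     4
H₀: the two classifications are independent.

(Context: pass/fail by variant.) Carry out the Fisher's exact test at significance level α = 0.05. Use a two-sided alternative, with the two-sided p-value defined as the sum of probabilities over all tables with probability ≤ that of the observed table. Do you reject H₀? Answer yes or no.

reject H₀: no

Margins: r₁=14, r₂=11, c₁=13, c₂=12, n=25
p_obs = C(14,6)·C(11,7)/C(25,13); sum pmf over tables with pmf ≤ p_obs
p-value (two-sided) = 0.42831
At α=0.05: p ≥ α → fail to reject H₀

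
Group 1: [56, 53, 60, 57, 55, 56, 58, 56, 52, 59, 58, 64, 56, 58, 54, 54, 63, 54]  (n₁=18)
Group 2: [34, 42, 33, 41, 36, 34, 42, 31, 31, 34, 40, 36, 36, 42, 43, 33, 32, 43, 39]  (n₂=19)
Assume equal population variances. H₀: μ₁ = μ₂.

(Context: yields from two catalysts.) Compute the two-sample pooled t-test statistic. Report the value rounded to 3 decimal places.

test statistic = 15.816

x̄₁=56.833, s₁=3.222, n₁=18
x̄₂=36.947, s₂=4.314, n₂=19
s_p² = [17·3.222² + 18·4.314²]/35 = 14.6128
SE = √(s_p²·(1/18+1/19)) = 1.2573
t = (56.833−36.947)/1.2573 = 15.8158
df = 35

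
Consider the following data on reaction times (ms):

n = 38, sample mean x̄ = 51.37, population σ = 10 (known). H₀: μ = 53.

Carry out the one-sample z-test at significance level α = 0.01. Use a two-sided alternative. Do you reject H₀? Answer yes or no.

SE = σ/√n = 10/√38 = 1.6222
z = (x̄−μ₀)/SE = (51.37−53)/1.6222 = -1.0048
p-value (two-sided) = 0.31499
At α=0.01: p ≥ α → fail to reject H₀

reject H₀: no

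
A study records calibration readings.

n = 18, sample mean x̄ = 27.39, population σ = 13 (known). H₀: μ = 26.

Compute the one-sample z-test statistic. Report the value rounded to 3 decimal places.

test statistic = 0.454

SE = σ/√n = 13/√18 = 3.0641
z = (x̄−μ₀)/SE = (27.39−26)/3.0641 = 0.4536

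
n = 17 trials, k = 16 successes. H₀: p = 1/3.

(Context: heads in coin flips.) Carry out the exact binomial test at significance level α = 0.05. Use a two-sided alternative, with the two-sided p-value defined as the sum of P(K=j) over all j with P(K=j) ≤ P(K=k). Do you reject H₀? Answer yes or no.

Exact binomial: n=17, k=16, p₀=1/3=0.3333
P(X=j) = C(n,j)·p₀^j·(1−p₀)^(n−j); p = Σ P(X=j) over j with P(X=j) ≤ P(X=16)
p-value (two-sided) = 0.00000
At α=0.05: p < α → reject H₀

reject H₀: yes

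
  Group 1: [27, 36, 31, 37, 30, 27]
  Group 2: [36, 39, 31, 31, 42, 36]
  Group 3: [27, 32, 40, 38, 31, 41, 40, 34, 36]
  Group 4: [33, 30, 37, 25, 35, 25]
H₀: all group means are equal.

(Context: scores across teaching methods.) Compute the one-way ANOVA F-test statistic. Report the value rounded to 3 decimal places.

test statistic = 2.100

Group means [31.33, 35.83, 35.44, 30.83], grand mean 33.593
SSB = Σnᵢ(x̄ᵢ−x̄)² = 137.296; SSW = ΣΣ(x−x̄ᵢ)² = 501.222
MSB = 137.296/3 = 45.7654; MSW = 501.222/23 = 21.7923
F = MSB/MSW = 2.1001
df = (3, 23)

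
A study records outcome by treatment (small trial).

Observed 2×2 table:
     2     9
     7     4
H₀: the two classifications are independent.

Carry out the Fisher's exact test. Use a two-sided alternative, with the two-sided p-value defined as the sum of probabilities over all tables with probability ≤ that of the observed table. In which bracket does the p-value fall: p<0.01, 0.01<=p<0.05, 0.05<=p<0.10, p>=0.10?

p-value bracket: 0.05<=p<0.10

Margins: r₁=11, r₂=11, c₁=9, c₂=13, n=22
p_obs = C(11,2)·C(11,7)/C(22,9); sum pmf over tables with pmf ≤ p_obs
p-value (two-sided) = 0.08050
→ bracket: 0.05<=p<0.10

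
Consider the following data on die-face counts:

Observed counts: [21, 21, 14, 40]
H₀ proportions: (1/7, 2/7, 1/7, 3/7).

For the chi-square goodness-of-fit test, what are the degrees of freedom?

df = k − 1 = 4 − 1 = 3

degrees of freedom = 3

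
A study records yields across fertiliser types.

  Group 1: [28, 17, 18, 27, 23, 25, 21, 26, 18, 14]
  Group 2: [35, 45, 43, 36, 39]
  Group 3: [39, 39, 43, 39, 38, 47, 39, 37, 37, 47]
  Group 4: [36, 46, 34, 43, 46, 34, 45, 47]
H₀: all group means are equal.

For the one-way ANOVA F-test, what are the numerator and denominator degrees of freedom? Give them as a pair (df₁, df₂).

k = 4 groups, N = 33 total
df = (k−1, N−k) = (4−1, 33−4) = (3, 29)

degrees of freedom = [3, 29]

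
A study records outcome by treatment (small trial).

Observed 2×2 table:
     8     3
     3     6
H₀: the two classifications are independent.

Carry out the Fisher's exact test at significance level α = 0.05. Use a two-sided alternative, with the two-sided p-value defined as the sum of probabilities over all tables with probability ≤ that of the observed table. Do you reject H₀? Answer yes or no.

Margins: r₁=11, r₂=9, c₁=11, c₂=9, n=20
p_obs = C(11,8)·C(9,3)/C(20,11); sum pmf over tables with pmf ≤ p_obs
p-value (two-sided) = 0.17480
At α=0.05: p ≥ α → fail to reject H₀

reject H₀: no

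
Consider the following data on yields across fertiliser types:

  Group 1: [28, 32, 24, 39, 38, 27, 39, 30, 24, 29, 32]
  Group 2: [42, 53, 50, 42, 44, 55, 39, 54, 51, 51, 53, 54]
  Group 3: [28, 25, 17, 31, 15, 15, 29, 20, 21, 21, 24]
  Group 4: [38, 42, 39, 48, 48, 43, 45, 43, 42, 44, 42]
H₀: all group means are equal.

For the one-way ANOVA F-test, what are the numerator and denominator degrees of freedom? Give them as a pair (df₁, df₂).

degrees of freedom = [3, 41]

k = 4 groups, N = 45 total
df = (k−1, N−k) = (4−1, 45−4) = (3, 41)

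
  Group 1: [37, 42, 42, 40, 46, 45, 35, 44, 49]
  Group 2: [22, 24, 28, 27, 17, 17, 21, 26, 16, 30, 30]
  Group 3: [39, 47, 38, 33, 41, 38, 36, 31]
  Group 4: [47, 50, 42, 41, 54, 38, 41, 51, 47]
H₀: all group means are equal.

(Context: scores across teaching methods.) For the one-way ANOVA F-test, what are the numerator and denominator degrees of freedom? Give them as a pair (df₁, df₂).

k = 4 groups, N = 37 total
df = (k−1, N−k) = (4−1, 37−4) = (3, 33)

degrees of freedom = [3, 33]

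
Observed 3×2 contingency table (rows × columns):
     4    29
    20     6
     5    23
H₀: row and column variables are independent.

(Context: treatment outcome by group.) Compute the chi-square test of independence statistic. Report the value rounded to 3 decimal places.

Row totals [33, 26, 28], col totals [29, 58], n=87
χ² = (4−11.00)²/11.00 + (29−22.00)²/22.00 + (20−8.67)²/8.67 + (6−17.33)²/17.33 + (5−9.33)²/9.33 + (23−18.67)²/18.67 = 31.9304
df = 2

test statistic = 31.930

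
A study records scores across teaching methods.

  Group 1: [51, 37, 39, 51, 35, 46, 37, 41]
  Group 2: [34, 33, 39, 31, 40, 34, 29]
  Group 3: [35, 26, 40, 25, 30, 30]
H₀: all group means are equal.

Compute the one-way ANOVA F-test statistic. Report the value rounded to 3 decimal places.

test statistic = 7.773

Group means [42.12, 34.29, 31.00], grand mean 36.333
SSB = Σnᵢ(x̄ᵢ−x̄)² = 468.363; SSW = ΣΣ(x−x̄ᵢ)² = 542.304
MSB = 468.363/2 = 234.1815; MSW = 542.304/18 = 30.1280
F = MSB/MSW = 7.7729
df = (2, 18)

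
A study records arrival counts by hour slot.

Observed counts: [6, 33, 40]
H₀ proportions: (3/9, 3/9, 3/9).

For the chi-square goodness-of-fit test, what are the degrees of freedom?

df = k − 1 = 3 − 1 = 2

degrees of freedom = 2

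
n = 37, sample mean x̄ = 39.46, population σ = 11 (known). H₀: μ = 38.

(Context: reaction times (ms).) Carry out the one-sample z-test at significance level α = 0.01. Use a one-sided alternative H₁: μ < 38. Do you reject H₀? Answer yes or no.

SE = σ/√n = 11/√37 = 1.8084
z = (x̄−μ₀)/SE = (39.46−38)/1.8084 = 0.8073
p-value (one-sided, H₁ less) = 0.79027
At α=0.01: p ≥ α → fail to reject H₀

reject H₀: no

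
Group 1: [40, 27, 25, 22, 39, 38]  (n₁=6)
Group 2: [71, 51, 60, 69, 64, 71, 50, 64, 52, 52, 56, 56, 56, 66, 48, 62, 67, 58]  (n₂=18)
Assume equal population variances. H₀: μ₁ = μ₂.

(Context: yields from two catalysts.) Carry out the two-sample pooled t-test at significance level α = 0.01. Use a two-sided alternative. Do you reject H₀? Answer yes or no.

reject H₀: yes

x̄₁=31.833, s₁=8.035, n₁=6
x̄₂=59.611, s₂=7.461, n₂=18
s_p² = [5·8.035² + 17·7.461²]/22 = 57.6869
SE = √(s_p²·(1/6+1/18)) = 3.5804
t = (31.833−59.611)/3.5804 = -7.7583
df = 22
p-value (two-sided) = 0.00000
At α=0.01: p < α → reject H₀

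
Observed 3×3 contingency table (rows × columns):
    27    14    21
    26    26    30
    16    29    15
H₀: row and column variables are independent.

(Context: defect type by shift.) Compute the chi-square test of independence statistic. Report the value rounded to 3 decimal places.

test statistic = 10.412

Row totals [62, 82, 60], col totals [69, 69, 66], n=204
χ² = (27−20.97)²/20.97 + (14−20.97)²/20.97 + (21−20.06)²/20.06 + (26−27.74)²/27.74 + (26−27.74)²/27.74 + (30−26.53)²/26.53 + (16−20.29)²/20.29 + (29−20.29)²/20.29 + (15−19.41)²/19.41 = 10.4119
df = 4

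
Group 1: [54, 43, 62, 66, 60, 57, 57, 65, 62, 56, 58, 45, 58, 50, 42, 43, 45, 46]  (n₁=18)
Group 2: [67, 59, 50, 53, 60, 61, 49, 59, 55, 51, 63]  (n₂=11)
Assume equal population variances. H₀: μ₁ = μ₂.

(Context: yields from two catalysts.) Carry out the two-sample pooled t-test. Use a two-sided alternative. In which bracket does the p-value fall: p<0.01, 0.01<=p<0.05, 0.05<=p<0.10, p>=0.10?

x̄₁=53.833, s₁=8.082, n₁=18
x̄₂=57.000, s₂=5.814, n₂=11
s_p² = [17·8.082² + 10·5.814²]/27 = 53.6481
SE = √(s_p²·(1/18+1/11)) = 2.8031
t = (53.833−57.000)/2.8031 = -1.1297
df = 27
p-value (two-sided) = 0.26854
→ bracket: p>=0.10

p-value bracket: p>=0.10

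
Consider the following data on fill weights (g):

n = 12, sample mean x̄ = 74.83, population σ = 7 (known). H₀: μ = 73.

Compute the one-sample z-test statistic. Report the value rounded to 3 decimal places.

test statistic = 0.906

SE = σ/√n = 7/√12 = 2.0207
z = (x̄−μ₀)/SE = (74.83−73)/2.0207 = 0.9056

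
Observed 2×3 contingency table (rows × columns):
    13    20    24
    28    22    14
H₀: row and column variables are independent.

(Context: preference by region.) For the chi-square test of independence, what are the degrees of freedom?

degrees of freedom = 2

df = (r−1)(c−1) = (2−1)·(3−1) = 2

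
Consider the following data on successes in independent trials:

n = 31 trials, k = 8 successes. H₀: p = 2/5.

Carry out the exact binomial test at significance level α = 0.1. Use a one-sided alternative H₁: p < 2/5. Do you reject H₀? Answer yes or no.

reject H₀: yes

Exact binomial: n=31, k=8, p₀=2/5=0.4000
P(X≤8) from Σ C(n,i)·p₀^i·(1−p₀)^(n−i)
p-value (one-sided, H₁ less) = 0.07382
At α=0.1: p < α → reject H₀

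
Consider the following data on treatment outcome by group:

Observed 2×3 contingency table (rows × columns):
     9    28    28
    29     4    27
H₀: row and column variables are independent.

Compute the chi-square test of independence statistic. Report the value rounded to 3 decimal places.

Row totals [65, 60], col totals [38, 32, 55], n=125
χ² = (9−19.76)²/19.76 + (28−16.64)²/16.64 + (28−28.60)²/28.60 + (29−18.24)²/18.24 + (4−15.36)²/15.36 + (27−26.40)²/26.40 = 28.3899
df = 2

test statistic = 28.390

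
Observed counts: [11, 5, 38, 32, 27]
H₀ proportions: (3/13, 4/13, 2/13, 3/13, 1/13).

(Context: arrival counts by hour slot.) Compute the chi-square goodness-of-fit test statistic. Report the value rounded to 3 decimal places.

test statistic = 98.557

n = 113; E_i = n·p_i = [26.08, 34.77, 17.38, 26.08, 8.69]
χ² = (11−26.08)²/26.08 + (5−34.77)²/34.77 + (38−17.38)²/17.38 + (32−26.08)²/26.08 + (27−8.69)²/8.69 = 98.5568
df = 4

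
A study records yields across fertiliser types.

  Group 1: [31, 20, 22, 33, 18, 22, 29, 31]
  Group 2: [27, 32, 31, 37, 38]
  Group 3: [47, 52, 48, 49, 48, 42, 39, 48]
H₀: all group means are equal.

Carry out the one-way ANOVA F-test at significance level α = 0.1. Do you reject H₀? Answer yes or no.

Group means [25.75, 33.00, 46.62], grand mean 35.429
SSB = Σnᵢ(x̄ᵢ−x̄)² = 1781.768; SSW = ΣΣ(x−x̄ᵢ)² = 441.375
MSB = 1781.768/2 = 890.8839; MSW = 441.375/18 = 24.5208
F = MSB/MSW = 36.3317
df = (2, 18)
p-value (upper-tail) = 0.00000
At α=0.1: p < α → reject H₀

reject H₀: yes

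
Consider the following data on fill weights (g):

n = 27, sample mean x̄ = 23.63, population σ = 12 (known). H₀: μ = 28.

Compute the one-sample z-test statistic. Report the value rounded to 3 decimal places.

SE = σ/√n = 12/√27 = 2.3094
z = (x̄−μ₀)/SE = (23.63−28)/2.3094 = -1.8923

test statistic = -1.892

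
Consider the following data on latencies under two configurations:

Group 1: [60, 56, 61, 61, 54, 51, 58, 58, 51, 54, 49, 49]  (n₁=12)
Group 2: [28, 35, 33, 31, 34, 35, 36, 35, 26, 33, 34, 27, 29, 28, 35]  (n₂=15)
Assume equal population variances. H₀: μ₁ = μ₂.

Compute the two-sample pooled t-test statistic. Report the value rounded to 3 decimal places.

test statistic = 15.255

x̄₁=55.167, s₁=4.489, n₁=12
x̄₂=31.933, s₂=3.432, n₂=15
s_p² = [11·4.489² + 14·3.432²]/25 = 15.4640
SE = √(s_p²·(1/12+1/15)) = 1.5230
t = (55.167−31.933)/1.5230 = 15.2547
df = 25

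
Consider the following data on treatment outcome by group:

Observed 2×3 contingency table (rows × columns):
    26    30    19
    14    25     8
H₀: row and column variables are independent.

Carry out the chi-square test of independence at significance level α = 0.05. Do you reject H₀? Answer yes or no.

Row totals [75, 47], col totals [40, 55, 27], n=122
χ² = (26−24.59)²/24.59 + (30−33.81)²/33.81 + (19−16.60)²/16.60 + (14−15.41)²/15.41 + (25−21.19)²/21.19 + (8−10.40)²/10.40 = 2.2271
df = 2
p-value (upper-tail) = 0.32839
At α=0.05: p ≥ α → fail to reject H₀

reject H₀: no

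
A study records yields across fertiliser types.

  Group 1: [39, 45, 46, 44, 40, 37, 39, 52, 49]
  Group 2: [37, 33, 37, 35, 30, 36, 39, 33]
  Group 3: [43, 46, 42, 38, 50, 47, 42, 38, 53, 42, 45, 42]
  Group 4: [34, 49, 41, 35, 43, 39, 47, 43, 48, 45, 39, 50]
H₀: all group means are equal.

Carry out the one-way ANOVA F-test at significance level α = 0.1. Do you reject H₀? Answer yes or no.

reject H₀: yes

Group means [43.44, 35.00, 44.00, 42.75], grand mean 41.756
SSB = Σnᵢ(x̄ᵢ−x̄)² = 463.089; SSW = ΣΣ(x−x̄ᵢ)² = 794.472
MSB = 463.089/3 = 154.3629; MSW = 794.472/37 = 21.4722
F = MSB/MSW = 7.1890
df = (3, 37)
p-value (upper-tail) = 0.00064
At α=0.1: p < α → reject H₀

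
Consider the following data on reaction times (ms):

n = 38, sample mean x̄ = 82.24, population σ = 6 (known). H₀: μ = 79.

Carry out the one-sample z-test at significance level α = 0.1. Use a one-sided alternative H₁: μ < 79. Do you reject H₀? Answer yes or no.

SE = σ/√n = 6/√38 = 0.9733
z = (x̄−μ₀)/SE = (82.24−79)/0.9733 = 3.3288
p-value (one-sided, H₁ less) = 0.99956
At α=0.1: p ≥ α → fail to reject H₀

reject H₀: no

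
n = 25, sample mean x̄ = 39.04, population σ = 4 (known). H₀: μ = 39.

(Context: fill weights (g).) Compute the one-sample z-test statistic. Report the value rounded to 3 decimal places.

test statistic = 0.050

SE = σ/√n = 4/√25 = 0.8000
z = (x̄−μ₀)/SE = (39.04−39)/0.8000 = 0.0500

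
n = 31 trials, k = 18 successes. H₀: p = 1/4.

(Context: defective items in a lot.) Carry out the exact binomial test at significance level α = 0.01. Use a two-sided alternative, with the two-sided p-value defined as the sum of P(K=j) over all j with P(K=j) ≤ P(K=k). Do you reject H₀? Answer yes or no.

Exact binomial: n=31, k=18, p₀=1/4=0.2500
P(X=j) = C(n,j)·p₀^j·(1−p₀)^(n−j); p = Σ P(X=j) over j with P(X=j) ≤ P(X=18)
p-value (two-sided) = 0.00009
At α=0.01: p < α → reject H₀

reject H₀: yes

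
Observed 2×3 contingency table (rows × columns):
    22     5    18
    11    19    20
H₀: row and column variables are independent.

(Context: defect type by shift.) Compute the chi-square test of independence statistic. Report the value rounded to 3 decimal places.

Row totals [45, 50], col totals [33, 24, 38], n=95
χ² = (22−15.63)²/15.63 + (5−11.37)²/11.37 + (18−18.00)²/18.00 + (11−17.37)²/17.37 + (19−12.63)²/12.63 + (20−20.00)²/20.00 = 11.7079
df = 2

test statistic = 11.708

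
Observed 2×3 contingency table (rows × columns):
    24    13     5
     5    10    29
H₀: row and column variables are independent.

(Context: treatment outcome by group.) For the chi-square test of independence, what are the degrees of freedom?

df = (r−1)(c−1) = (2−1)·(3−1) = 2

degrees of freedom = 2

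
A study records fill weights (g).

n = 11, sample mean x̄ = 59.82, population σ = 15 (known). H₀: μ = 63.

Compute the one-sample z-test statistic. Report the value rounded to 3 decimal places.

SE = σ/√n = 15/√11 = 4.5227
z = (x̄−μ₀)/SE = (59.82−63)/4.5227 = -0.7031

test statistic = -0.703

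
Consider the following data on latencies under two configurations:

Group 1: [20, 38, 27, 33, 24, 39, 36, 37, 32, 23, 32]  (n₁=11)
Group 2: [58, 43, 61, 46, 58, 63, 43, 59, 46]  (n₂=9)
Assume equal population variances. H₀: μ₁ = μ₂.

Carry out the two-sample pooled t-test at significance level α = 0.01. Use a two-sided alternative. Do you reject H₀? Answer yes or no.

x̄₁=31.000, s₁=6.557, n₁=11
x̄₂=53.000, s₂=8.276, n₂=9
s_p² = [10·6.557² + 8·8.276²]/18 = 54.3333
SE = √(s_p²·(1/11+1/9)) = 3.3131
t = (31.000−53.000)/3.3131 = -6.6404
df = 18
p-value (two-sided) = 0.00000
At α=0.01: p < α → reject H₀

reject H₀: yes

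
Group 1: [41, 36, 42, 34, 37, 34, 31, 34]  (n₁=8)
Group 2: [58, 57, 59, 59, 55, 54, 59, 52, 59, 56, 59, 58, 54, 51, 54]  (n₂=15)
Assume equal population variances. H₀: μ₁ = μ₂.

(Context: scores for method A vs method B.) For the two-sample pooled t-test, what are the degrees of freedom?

df = n₁ + n₂ − 2 = 8 + 15 − 2 = 21

degrees of freedom = 21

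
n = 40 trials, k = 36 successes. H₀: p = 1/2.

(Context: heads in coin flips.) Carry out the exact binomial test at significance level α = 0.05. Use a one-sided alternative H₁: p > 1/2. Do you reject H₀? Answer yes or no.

Exact binomial: n=40, k=36, p₀=1/2=0.5000
P(X≥36) from Σ C(n,i)·p₀^i·(1−p₀)^(n−i)
p-value (one-sided, H₁ greater) = 0.00000
At α=0.05: p < α → reject H₀

reject H₀: yes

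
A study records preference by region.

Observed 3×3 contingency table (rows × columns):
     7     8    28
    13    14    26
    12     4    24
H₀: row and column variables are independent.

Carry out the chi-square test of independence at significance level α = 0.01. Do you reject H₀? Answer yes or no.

reject H₀: no

Row totals [43, 53, 40], col totals [32, 26, 78], n=136
χ² = (7−10.12)²/10.12 + (8−8.22)²/8.22 + (28−24.66)²/24.66 + (13−12.47)²/12.47 + (14−10.13)²/10.13 + (26−30.40)²/30.40 + (12−9.41)²/9.41 + (4−7.65)²/7.65 + (24−22.94)²/22.94 = 6.0533
df = 4
p-value (upper-tail) = 0.19520
At α=0.01: p ≥ α → fail to reject H₀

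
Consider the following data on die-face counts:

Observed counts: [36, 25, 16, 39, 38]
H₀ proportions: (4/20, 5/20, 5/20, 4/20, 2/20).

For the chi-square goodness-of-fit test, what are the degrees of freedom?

degrees of freedom = 4

df = k − 1 = 5 − 1 = 4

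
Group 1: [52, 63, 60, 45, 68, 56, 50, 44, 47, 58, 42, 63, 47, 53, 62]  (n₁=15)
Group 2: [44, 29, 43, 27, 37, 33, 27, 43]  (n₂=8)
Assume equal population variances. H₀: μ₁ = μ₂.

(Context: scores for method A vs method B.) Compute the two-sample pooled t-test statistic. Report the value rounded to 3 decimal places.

test statistic = 5.403

x̄₁=54.000, s₁=8.115, n₁=15
x̄₂=35.375, s₂=7.367, n₂=8
s_p² = [14·8.115² + 7·7.367²]/21 = 61.9940
SE = √(s_p²·(1/15+1/8)) = 3.4471
t = (54.000−35.375)/3.4471 = 5.4032
df = 21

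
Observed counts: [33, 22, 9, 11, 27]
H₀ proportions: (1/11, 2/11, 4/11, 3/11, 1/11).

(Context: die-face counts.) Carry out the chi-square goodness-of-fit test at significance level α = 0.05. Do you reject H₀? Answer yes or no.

reject H₀: yes

n = 102; E_i = n·p_i = [9.27, 18.55, 37.09, 27.82, 9.27]
χ² = (33−9.27)²/9.27 + (22−18.55)²/18.55 + (9−37.09)²/37.09 + (11−27.82)²/27.82 + (27−9.27)²/9.27 = 126.6904
df = 4
p-value (upper-tail) = 0.00000
At α=0.05: p < α → reject H₀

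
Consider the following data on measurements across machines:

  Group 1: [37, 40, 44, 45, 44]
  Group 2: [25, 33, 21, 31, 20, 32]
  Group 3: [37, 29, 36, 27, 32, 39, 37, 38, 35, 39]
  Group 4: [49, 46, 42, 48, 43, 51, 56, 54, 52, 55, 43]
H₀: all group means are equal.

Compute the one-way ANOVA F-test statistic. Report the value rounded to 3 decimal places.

Group means [42.00, 27.00, 34.90, 49.00], grand mean 39.375
SSB = Σnᵢ(x̄ᵢ−x̄)² = 2172.600; SSW = ΣΣ(x−x̄ᵢ)² = 624.900
MSB = 2172.600/3 = 724.2000; MSW = 624.900/28 = 22.3179
F = MSB/MSW = 32.4494
df = (3, 28)

test statistic = 32.449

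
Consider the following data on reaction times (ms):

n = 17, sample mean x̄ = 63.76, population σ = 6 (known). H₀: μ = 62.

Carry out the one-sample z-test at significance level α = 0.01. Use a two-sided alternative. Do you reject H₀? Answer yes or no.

reject H₀: no

SE = σ/√n = 6/√17 = 1.4552
z = (x̄−μ₀)/SE = (63.76−62)/1.4552 = 1.2094
p-value (two-sided) = 0.22649
At α=0.01: p ≥ α → fail to reject H₀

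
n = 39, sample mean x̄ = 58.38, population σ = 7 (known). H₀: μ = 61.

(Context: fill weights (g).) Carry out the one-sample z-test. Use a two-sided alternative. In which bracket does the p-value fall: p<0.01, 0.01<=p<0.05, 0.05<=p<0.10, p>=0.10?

p-value bracket: 0.01<=p<0.05

SE = σ/√n = 7/√39 = 1.1209
z = (x̄−μ₀)/SE = (58.38−61)/1.1209 = -2.3374
p-value (two-sided) = 0.01942
→ bracket: 0.01<=p<0.05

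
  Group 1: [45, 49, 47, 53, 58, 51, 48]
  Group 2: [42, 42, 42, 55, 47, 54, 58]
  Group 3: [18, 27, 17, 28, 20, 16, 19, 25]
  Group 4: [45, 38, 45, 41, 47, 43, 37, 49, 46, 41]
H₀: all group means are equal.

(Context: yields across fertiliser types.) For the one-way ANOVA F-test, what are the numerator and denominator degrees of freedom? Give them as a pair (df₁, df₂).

degrees of freedom = [3, 28]

k = 4 groups, N = 32 total
df = (k−1, N−k) = (4−1, 32−4) = (3, 28)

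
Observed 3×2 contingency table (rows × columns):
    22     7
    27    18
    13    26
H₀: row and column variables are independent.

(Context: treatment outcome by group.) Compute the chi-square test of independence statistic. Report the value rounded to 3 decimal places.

Row totals [29, 45, 39], col totals [62, 51], n=113
χ² = (22−15.91)²/15.91 + (7−13.09)²/13.09 + (27−24.69)²/24.69 + (18−20.31)²/20.31 + (13−21.40)²/21.40 + (26−17.60)²/17.60 = 12.9438
df = 2

test statistic = 12.944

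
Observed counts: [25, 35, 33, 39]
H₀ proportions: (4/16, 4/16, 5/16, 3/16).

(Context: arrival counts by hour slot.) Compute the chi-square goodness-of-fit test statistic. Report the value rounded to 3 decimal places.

n = 132; E_i = n·p_i = [33.00, 33.00, 41.25, 24.75]
χ² = (25−33.00)²/33.00 + (35−33.00)²/33.00 + (33−41.25)²/41.25 + (39−24.75)²/24.75 = 11.9152
df = 3

test statistic = 11.915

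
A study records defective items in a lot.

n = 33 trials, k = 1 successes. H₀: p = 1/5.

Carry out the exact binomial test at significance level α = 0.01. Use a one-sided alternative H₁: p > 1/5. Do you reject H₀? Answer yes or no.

reject H₀: no

Exact binomial: n=33, k=1, p₀=1/5=0.2000
P(X≥1) from Σ C(n,i)·p₀^i·(1−p₀)^(n−i)
p-value (one-sided, H₁ greater) = 0.99937
At α=0.01: p ≥ α → fail to reject H₀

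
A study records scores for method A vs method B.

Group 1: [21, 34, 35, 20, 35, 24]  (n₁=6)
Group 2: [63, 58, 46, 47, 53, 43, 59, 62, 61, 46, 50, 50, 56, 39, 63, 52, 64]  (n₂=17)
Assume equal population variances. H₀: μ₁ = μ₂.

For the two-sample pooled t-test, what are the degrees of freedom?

degrees of freedom = 21

df = n₁ + n₂ − 2 = 6 + 17 − 2 = 21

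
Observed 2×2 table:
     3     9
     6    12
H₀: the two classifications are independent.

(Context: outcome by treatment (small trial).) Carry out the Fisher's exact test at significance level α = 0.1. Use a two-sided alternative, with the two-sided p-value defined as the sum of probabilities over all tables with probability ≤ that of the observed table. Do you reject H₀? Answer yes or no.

Margins: r₁=12, r₂=18, c₁=9, c₂=21, n=30
p_obs = C(12,3)·C(18,6)/C(30,9); sum pmf over tables with pmf ≤ p_obs
p-value (two-sided) = 0.70356
At α=0.1: p ≥ α → fail to reject H₀

reject H₀: no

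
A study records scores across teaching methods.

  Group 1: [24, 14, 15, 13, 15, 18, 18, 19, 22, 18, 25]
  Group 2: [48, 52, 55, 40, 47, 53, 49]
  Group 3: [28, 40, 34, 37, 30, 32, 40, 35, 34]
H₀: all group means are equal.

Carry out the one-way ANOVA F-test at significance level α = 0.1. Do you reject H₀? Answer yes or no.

Group means [18.27, 49.14, 34.44], grand mean 31.667
SSB = Σnᵢ(x̄ᵢ−x̄)² = 4180.739; SSW = ΣΣ(x−x̄ᵢ)² = 443.261
MSB = 4180.739/2 = 2090.3694; MSW = 443.261/24 = 18.4692
F = MSB/MSW = 113.1813
df = (2, 24)
p-value (upper-tail) = 0.00000
At α=0.1: p < α → reject H₀

reject H₀: yes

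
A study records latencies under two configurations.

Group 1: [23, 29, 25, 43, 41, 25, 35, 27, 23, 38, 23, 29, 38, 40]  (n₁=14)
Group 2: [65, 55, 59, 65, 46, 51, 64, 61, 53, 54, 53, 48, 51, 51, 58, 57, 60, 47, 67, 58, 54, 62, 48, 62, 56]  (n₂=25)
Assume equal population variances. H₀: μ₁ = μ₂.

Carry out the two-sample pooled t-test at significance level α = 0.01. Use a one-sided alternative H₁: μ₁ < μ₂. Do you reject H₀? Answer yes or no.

reject H₀: yes

x̄₁=31.357, s₁=7.469, n₁=14
x̄₂=56.200, s₂=6.083, n₂=25
s_p² = [13·7.469² + 24·6.083²]/37 = 43.6004
SE = √(s_p²·(1/14+1/25)) = 2.2042
t = (31.357−56.200)/2.2042 = -11.2709
df = 37
p-value (one-sided, H₁ less) = 0.00000
At α=0.01: p < α → reject H₀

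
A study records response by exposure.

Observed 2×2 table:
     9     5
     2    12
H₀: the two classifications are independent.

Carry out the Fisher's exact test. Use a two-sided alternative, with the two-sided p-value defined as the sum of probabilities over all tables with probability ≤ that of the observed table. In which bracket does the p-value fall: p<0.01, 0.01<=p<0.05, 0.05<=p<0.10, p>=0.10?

Margins: r₁=14, r₂=14, c₁=11, c₂=17, n=28
p_obs = C(14,9)·C(14,2)/C(28,11); sum pmf over tables with pmf ≤ p_obs
p-value (two-sided) = 0.01831
→ bracket: 0.01<=p<0.05

p-value bracket: 0.01<=p<0.05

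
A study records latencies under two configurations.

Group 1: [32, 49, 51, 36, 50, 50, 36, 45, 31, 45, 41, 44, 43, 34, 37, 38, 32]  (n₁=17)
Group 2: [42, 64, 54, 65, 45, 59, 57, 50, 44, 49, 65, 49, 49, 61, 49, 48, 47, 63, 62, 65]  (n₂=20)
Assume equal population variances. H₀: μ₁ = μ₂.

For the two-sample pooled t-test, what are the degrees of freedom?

degrees of freedom = 35

df = n₁ + n₂ − 2 = 17 + 20 − 2 = 35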